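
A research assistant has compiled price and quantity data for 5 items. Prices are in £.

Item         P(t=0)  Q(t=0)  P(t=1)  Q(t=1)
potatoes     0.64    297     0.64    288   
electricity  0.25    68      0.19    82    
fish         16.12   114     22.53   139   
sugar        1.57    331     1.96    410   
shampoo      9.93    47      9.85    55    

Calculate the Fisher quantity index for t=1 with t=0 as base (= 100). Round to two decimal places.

Laspeyres component (base-period weights):
ΣP(t=0)Q(t=1) = 0.64×288 + 0.25×82 + 16.12×139 + 1.57×410 + 9.93×55 = 184.32 + 20.5 + 2240.68 + 643.7 + 546.15 = 3635.35
ΣP(t=0)Q(t=0) = 0.64×297 + 0.25×68 + 16.12×114 + 1.57×331 + 9.93×47 = 190.08 + 17 + 1837.68 + 519.67 + 466.71 = 3031.14
L = 3635.35 / 3031.14 × 100 = 119.9334
Paasche component (current-period weights):
ΣP(t=1)Q(t=1) = 0.64×288 + 0.19×82 + 22.53×139 + 1.96×410 + 9.85×55 = 184.32 + 15.58 + 3131.67 + 803.6 + 541.75 = 4676.92
ΣP(t=1)Q(t=0) = 0.64×297 + 0.19×68 + 22.53×114 + 1.96×331 + 9.85×47 = 190.08 + 12.92 + 2568.42 + 648.76 + 462.95 = 3883.13
P = 4676.92 / 3883.13 × 100 = 120.4420
Fisher = √(L × P) = √(119.9334 × 120.4420) = 120.1875

120.19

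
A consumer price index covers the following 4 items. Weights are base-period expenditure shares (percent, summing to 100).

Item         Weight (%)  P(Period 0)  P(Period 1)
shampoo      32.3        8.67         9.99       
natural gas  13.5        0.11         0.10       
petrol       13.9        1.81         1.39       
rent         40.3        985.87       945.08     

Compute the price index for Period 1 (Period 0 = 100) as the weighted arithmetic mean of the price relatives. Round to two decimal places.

98.80

shampoo: 32.3 × (9.99/8.67) = 32.3 × 1.152249 = 37.2176
natural gas: 13.5 × (0.10/0.11) = 13.5 × 0.909091 = 12.2727
petrol: 13.9 × (1.39/1.81) = 13.9 × 0.767956 = 10.6746
rent: 40.3 × (945.08/985.87) = 40.3 × 0.958625 = 38.6326
Index = Σ wᵢ·(p₁ᵢ/p₀ᵢ) = 37.2176 + 12.2727 + 10.6746 + 38.6326 = 98.7976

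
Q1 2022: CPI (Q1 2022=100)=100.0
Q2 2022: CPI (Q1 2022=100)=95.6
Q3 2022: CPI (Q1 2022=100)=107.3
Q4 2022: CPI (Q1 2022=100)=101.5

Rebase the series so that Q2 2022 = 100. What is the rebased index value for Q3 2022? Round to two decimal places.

112.24

Rebased(Q3 2022) = 107.3 / 95.6 × 100 = 112.2385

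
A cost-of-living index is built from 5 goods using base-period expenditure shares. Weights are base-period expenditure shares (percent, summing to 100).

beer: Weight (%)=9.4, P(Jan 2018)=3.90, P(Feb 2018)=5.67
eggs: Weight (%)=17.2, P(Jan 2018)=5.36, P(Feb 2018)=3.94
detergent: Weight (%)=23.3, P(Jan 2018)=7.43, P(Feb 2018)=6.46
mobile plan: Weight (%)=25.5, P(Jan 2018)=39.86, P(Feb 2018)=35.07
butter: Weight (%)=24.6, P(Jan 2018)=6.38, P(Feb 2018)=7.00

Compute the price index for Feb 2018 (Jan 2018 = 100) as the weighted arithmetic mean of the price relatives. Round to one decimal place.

beer: 9.4 × (5.67/3.90) = 9.4 × 1.453846 = 13.6662
eggs: 17.2 × (3.94/5.36) = 17.2 × 0.735075 = 12.6433
detergent: 23.3 × (6.46/7.43) = 23.3 × 0.869448 = 20.2581
mobile plan: 25.5 × (35.07/39.86) = 25.5 × 0.879829 = 22.4356
butter: 24.6 × (7.00/6.38) = 24.6 × 1.097179 = 26.9906
Index = Σ wᵢ·(p₁ᵢ/p₀ᵢ) = 13.6662 + 12.6433 + 20.2581 + 22.4356 + 26.9906 = 95.9938

96.0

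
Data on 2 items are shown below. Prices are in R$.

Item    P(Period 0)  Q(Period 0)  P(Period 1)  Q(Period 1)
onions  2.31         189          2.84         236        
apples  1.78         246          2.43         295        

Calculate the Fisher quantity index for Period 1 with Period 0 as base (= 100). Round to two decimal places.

Laspeyres component (base-period weights):
ΣP(Period 0)Q(Period 1) = 2.31×236 + 1.78×295 = 545.16 + 525.1 = 1070.26
ΣP(Period 0)Q(Period 0) = 2.31×189 + 1.78×246 = 436.59 + 437.88 = 874.47
L = 1070.26 / 874.47 × 100 = 122.3896
Paasche component (current-period weights):
ΣP(Period 1)Q(Period 1) = 2.84×236 + 2.43×295 = 670.24 + 716.85 = 1387.09
ΣP(Period 1)Q(Period 0) = 2.84×189 + 2.43×246 = 536.76 + 597.78 = 1134.54
P = 1387.09 / 1134.54 × 100 = 122.2601
Fisher = √(L × P) = √(122.3896 × 122.2601) = 122.3248

122.32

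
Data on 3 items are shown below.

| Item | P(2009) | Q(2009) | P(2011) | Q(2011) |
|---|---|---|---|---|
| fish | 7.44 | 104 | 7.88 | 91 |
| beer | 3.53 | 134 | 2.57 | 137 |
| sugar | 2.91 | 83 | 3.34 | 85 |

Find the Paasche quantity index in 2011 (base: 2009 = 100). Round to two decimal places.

93.89

Paasche quantity index uses current-period prices as weights.
ΣP(2011)·Q(2011) = 7.88×91 + 2.57×137 + 3.34×85 = 717.08 + 352.09 + 283.9 = 1353.07
ΣP(2011)·Q(2009) = 7.88×104 + 2.57×134 + 3.34×83 = 819.52 + 344.38 + 277.22 = 1441.12
Index = 1353.07 / 1441.12 × 100 = 93.8902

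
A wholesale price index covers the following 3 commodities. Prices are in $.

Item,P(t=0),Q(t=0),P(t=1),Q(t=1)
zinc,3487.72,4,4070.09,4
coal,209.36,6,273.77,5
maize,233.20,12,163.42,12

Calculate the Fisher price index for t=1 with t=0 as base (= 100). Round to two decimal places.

110.31

Laspeyres component (base-period weights):
ΣP(t=1)Q(t=0) = 4070.09×4 + 273.77×6 + 163.42×12 = 16280.36 + 1642.62 + 1961.04 = 19884.02
ΣP(t=0)Q(t=0) = 3487.72×4 + 209.36×6 + 233.20×12 = 13950.88 + 1256.16 + 2798.4 = 18005.44
L = 19884.02 / 18005.44 × 100 = 110.4334
Paasche component (current-period weights):
ΣP(t=1)Q(t=1) = 4070.09×4 + 273.77×5 + 163.42×12 = 16280.36 + 1368.85 + 1961.04 = 19610.25
ΣP(t=0)Q(t=1) = 3487.72×4 + 209.36×5 + 233.20×12 = 13950.88 + 1046.8 + 2798.4 = 17796.08
P = 19610.25 / 17796.08 × 100 = 110.1942
Fisher = √(L × P) = √(110.4334 × 110.1942) = 110.3137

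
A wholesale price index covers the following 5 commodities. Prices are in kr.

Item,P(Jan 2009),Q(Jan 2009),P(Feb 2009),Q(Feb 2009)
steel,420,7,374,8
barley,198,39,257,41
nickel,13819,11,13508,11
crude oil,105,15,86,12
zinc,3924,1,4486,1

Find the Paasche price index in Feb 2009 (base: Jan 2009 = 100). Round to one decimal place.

Paasche price index uses current-period quantities as weights.
ΣP(Feb 2009)·Q(Feb 2009) = 374×8 + 257×41 + 13508×11 + 86×12 + 4486×1 = 2992 + 10537 + 148588 + 1032 + 4486 = 167635
ΣP(Jan 2009)·Q(Feb 2009) = 420×8 + 198×41 + 13819×11 + 105×12 + 3924×1 = 3360 + 8118 + 152009 + 1260 + 3924 = 168671
Index = 167635 / 168671 × 100 = 99.3858

99.4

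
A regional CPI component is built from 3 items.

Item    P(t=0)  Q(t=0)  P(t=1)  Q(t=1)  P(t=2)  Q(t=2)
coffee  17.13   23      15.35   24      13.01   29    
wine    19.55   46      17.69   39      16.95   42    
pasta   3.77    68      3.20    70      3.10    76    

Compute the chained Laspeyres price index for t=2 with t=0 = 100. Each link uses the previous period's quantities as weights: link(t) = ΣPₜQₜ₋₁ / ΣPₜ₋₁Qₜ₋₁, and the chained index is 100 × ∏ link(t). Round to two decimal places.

Link t=0→t=1:
ΣP(t=1)Q(t=0) = 15.35×23 + 17.69×46 + 3.20×68 = 353.05 + 813.74 + 217.6 = 1384.39
ΣP(t=0)Q(t=0) = 17.13×23 + 19.55×46 + 3.77×68 = 393.99 + 899.3 + 256.36 = 1549.65
link = 1384.39/1549.65 = 0.893357
Link t=1→t=2:
ΣP(t=2)Q(t=1) = 13.01×24 + 16.95×39 + 3.10×70 = 312.24 + 661.05 + 217 = 1190.29
ΣP(t=1)Q(t=1) = 15.35×24 + 17.69×39 + 3.20×70 = 368.4 + 689.91 + 224 = 1282.31
link = 1190.29/1282.31 = 0.928239
Chained index = 100 × 0.893357 × 0.928239 = 82.9248

82.92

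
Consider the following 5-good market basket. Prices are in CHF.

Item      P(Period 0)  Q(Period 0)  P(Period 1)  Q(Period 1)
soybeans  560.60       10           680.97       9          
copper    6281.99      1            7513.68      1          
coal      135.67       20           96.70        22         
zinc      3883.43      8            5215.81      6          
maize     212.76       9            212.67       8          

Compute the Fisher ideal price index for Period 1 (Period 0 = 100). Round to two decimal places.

Laspeyres component (base-period weights):
ΣP(Period 1)Q(Period 0) = 680.97×10 + 7513.68×1 + 96.70×20 + 5215.81×8 + 212.67×9 = 6809.7 + 7513.68 + 1934 + 41726.48 + 1914.03 = 59897.89
ΣP(Period 0)Q(Period 0) = 560.60×10 + 6281.99×1 + 135.67×20 + 3883.43×8 + 212.76×9 = 5606 + 6281.99 + 2713.4 + 31067.44 + 1914.84 = 47583.67
L = 59897.89 / 47583.67 × 100 = 125.8791
Paasche component (current-period weights):
ΣP(Period 1)Q(Period 1) = 680.97×9 + 7513.68×1 + 96.70×22 + 5215.81×6 + 212.67×8 = 6128.73 + 7513.68 + 2127.4 + 31294.86 + 1701.36 = 48766.03
ΣP(Period 0)Q(Period 1) = 560.60×9 + 6281.99×1 + 135.67×22 + 3883.43×6 + 212.76×8 = 5045.4 + 6281.99 + 2984.74 + 23300.58 + 1702.08 = 39314.79
P = 48766.03 / 39314.79 × 100 = 124.0399
Fisher = √(L × P) = √(125.8791 × 124.0399) = 124.9561

124.96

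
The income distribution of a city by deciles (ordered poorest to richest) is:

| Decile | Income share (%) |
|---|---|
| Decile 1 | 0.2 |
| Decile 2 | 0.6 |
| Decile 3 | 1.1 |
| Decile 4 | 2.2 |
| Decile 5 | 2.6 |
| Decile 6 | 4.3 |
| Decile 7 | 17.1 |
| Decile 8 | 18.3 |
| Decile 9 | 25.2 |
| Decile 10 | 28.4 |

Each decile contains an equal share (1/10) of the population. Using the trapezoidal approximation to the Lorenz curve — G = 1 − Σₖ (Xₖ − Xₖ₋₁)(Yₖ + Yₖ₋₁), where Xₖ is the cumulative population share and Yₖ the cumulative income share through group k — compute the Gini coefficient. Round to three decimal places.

0.558

Cumulative income shares Yₖ: 0.0020, 0.0080, 0.0190, 0.0410, 0.0670, 0.1100, 0.2810, 0.4640, 0.7160, 1.0000
Σ (Xₖ−Xₖ₋₁)(Yₖ+Yₖ₋₁) = (1/10)(0.0020+0.0000) + (1/10)(0.0080+0.0020) + (1/10)(0.0190+0.0080) + (1/10)(0.0410+0.0190) + (1/10)(0.0670+0.0410) + (1/10)(0.1100+0.0670) + (1/10)(0.2810+0.1100) + (1/10)(0.4640+0.2810) + (1/10)(0.7160+0.4640) + (1/10)(1.0000+0.7160)
  = 0.0002 + 0.0010 + 0.0027 + 0.0060 + 0.0108 + 0.0177 + 0.0391 + 0.0745 + 0.1180 + 0.1716 = 0.4416
G = 1 − 0.4416 = 0.5584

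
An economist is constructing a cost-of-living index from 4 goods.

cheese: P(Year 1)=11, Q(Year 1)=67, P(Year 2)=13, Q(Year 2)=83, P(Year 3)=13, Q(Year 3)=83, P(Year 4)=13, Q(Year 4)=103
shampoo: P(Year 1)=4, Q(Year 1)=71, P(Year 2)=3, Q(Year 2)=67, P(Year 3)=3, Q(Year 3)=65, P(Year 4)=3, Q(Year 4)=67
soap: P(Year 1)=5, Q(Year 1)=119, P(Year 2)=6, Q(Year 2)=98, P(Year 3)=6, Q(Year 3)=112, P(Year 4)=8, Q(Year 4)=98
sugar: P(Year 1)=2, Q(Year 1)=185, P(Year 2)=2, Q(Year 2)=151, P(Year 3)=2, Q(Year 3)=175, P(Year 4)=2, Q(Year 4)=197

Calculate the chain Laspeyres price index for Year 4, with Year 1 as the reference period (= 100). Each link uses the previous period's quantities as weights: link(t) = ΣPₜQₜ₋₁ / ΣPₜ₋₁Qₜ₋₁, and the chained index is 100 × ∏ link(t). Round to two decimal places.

Link Year 1→Year 2:
ΣP(Year 2)Q(Year 1) = 13×67 + 3×71 + 6×119 + 2×185 = 871 + 213 + 714 + 370 = 2168
ΣP(Year 1)Q(Year 1) = 11×67 + 4×71 + 5×119 + 2×185 = 737 + 284 + 595 + 370 = 1986
link = 2168/1986 = 1.091641
Link Year 2→Year 3:
ΣP(Year 3)Q(Year 2) = 13×83 + 3×67 + 6×98 + 2×151 = 1079 + 201 + 588 + 302 = 2170
ΣP(Year 2)Q(Year 2) = 13×83 + 3×67 + 6×98 + 2×151 = 1079 + 201 + 588 + 302 = 2170
link = 2170/2170 = 1.000000
Link Year 3→Year 4:
ΣP(Year 4)Q(Year 3) = 13×83 + 3×65 + 8×112 + 2×175 = 1079 + 195 + 896 + 350 = 2520
ΣP(Year 3)Q(Year 3) = 13×83 + 3×65 + 6×112 + 2×175 = 1079 + 195 + 672 + 350 = 2296
link = 2520/2296 = 1.097561
Chained index = 100 × 1.091641 × 1.000000 × 1.097561 = 119.8143

119.81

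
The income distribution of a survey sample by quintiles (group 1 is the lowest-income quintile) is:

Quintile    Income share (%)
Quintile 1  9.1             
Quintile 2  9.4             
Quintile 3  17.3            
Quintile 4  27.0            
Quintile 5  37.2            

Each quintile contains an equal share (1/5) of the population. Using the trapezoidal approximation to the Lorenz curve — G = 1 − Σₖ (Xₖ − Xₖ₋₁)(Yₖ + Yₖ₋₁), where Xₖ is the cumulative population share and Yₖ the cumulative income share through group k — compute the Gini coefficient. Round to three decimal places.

Cumulative income shares Yₖ: 0.0910, 0.1850, 0.3580, 0.6280, 1.0000
Σ (Xₖ−Xₖ₋₁)(Yₖ+Yₖ₋₁) = (1/5)(0.0910+0.0000) + (1/5)(0.1850+0.0910) + (1/5)(0.3580+0.1850) + (1/5)(0.6280+0.3580) + (1/5)(1.0000+0.6280)
  = 0.0182 + 0.0552 + 0.1086 + 0.1972 + 0.3256 = 0.7048
G = 1 − 0.7048 = 0.2952

0.295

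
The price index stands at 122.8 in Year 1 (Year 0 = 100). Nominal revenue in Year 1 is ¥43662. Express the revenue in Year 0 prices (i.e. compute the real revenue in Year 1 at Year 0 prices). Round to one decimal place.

Real = Nominal ÷ (Index/100) = 43662 ÷ (122.8/100)
     = 43662 ÷ 1.228 = 35555.3746

35555.4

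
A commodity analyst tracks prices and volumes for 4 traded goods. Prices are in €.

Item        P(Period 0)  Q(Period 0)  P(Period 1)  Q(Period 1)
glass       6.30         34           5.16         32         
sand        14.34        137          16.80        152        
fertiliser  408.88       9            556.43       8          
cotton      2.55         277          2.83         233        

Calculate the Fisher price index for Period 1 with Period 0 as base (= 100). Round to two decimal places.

Laspeyres component (base-period weights):
ΣP(Period 1)Q(Period 0) = 5.16×34 + 16.80×137 + 556.43×9 + 2.83×277 = 175.44 + 2301.6 + 5007.87 + 783.91 = 8268.82
ΣP(Period 0)Q(Period 0) = 6.30×34 + 14.34×137 + 408.88×9 + 2.55×277 = 214.2 + 1964.58 + 3679.92 + 706.35 = 6565.05
L = 8268.82 / 6565.05 × 100 = 125.9521
Paasche component (current-period weights):
ΣP(Period 1)Q(Period 1) = 5.16×32 + 16.80×152 + 556.43×8 + 2.83×233 = 165.12 + 2553.6 + 4451.44 + 659.39 = 7829.55
ΣP(Period 0)Q(Period 1) = 6.30×32 + 14.34×152 + 408.88×8 + 2.55×233 = 201.6 + 2179.68 + 3271.04 + 594.15 = 6246.47
P = 7829.55 / 6246.47 × 100 = 125.3436
Fisher = √(L × P) = √(125.9521 × 125.3436) = 125.6475

125.65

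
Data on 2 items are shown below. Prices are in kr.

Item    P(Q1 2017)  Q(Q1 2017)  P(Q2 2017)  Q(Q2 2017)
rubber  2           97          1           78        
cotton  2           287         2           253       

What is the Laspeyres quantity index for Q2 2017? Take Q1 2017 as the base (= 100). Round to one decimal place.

Laspeyres quantity index uses base-period prices as weights.
ΣP(Q1 2017)·Q(Q2 2017) = 2×78 + 2×253 = 156 + 506 = 662
ΣP(Q1 2017)·Q(Q1 2017) = 2×97 + 2×287 = 194 + 574 = 768
Index = 662 / 768 × 100 = 86.1979

86.2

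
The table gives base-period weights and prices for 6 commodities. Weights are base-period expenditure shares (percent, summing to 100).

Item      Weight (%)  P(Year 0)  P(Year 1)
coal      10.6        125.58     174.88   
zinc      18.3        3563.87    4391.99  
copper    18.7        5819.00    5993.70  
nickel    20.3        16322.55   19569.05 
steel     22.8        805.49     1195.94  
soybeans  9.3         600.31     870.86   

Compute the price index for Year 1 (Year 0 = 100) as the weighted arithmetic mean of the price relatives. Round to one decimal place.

128.3

coal: 10.6 × (174.88/125.58) = 10.6 × 1.392578 = 14.7613
zinc: 18.3 × (4391.99/3563.87) = 18.3 × 1.232365 = 22.5523
copper: 18.7 × (5993.70/5819.00) = 18.7 × 1.030022 = 19.2614
nickel: 20.3 × (19569.05/16322.55) = 20.3 × 1.198897 = 24.3376
steel: 22.8 × (1195.94/805.49) = 22.8 × 1.484736 = 33.8520
soybeans: 9.3 × (870.86/600.31) = 9.3 × 1.450684 = 13.4914
Index = Σ wᵢ·(p₁ᵢ/p₀ᵢ) = 14.7613 + 22.5523 + 19.2614 + 24.3376 + 33.8520 + 13.4914 = 128.2560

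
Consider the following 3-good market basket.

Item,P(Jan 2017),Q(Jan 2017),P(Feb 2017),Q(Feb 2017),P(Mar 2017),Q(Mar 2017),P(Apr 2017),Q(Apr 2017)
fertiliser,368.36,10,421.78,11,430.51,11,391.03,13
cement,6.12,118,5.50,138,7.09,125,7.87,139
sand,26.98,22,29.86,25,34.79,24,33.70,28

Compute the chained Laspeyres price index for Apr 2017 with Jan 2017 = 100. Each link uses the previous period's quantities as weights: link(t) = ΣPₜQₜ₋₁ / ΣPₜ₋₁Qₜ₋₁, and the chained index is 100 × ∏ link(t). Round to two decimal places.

Link Jan 2017→Feb 2017:
ΣP(Feb 2017)Q(Jan 2017) = 421.78×10 + 5.50×118 + 29.86×22 = 4217.8 + 649 + 656.92 = 5523.72
ΣP(Jan 2017)Q(Jan 2017) = 368.36×10 + 6.12×118 + 26.98×22 = 3683.6 + 722.16 + 593.56 = 4999.32
link = 5523.72/4999.32 = 1.104894
Link Feb 2017→Mar 2017:
ΣP(Mar 2017)Q(Feb 2017) = 430.51×11 + 7.09×138 + 34.79×25 = 4735.61 + 978.42 + 869.75 = 6583.78
ΣP(Feb 2017)Q(Feb 2017) = 421.78×11 + 5.50×138 + 29.86×25 = 4639.58 + 759 + 746.5 = 6145.08
link = 6583.78/6145.08 = 1.071390
Link Mar 2017→Apr 2017:
ΣP(Apr 2017)Q(Mar 2017) = 391.03×11 + 7.87×125 + 33.70×24 = 4301.33 + 983.75 + 808.8 = 6093.88
ΣP(Mar 2017)Q(Mar 2017) = 430.51×11 + 7.09×125 + 34.79×24 = 4735.61 + 886.25 + 834.96 = 6456.82
link = 6093.88/6456.82 = 0.943790
Chained index = 100 × 1.104894 × 1.071390 × 0.943790 = 111.7233

111.72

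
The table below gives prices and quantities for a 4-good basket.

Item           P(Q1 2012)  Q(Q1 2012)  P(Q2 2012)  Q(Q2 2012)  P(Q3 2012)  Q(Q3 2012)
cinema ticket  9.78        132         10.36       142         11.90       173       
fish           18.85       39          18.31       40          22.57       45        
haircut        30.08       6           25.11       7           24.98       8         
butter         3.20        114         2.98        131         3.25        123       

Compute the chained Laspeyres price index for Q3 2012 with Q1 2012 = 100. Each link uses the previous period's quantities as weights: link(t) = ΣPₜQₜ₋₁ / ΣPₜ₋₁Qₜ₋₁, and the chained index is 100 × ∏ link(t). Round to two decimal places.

115.32

Link Q1 2012→Q2 2012:
ΣP(Q2 2012)Q(Q1 2012) = 10.36×132 + 18.31×39 + 25.11×6 + 2.98×114 = 1367.52 + 714.09 + 150.66 + 339.72 = 2571.99
ΣP(Q1 2012)Q(Q1 2012) = 9.78×132 + 18.85×39 + 30.08×6 + 3.20×114 = 1290.96 + 735.15 + 180.48 + 364.8 = 2571.39
link = 2571.99/2571.39 = 1.000233
Link Q2 2012→Q3 2012:
ΣP(Q3 2012)Q(Q2 2012) = 11.90×142 + 22.57×40 + 24.98×7 + 3.25×131 = 1689.8 + 902.8 + 174.86 + 425.75 = 3193.21
ΣP(Q2 2012)Q(Q2 2012) = 10.36×142 + 18.31×40 + 25.11×7 + 2.98×131 = 1471.12 + 732.4 + 175.77 + 390.38 = 2769.67
link = 3193.21/2769.67 = 1.152921
Chained index = 100 × 1.000233 × 1.152921 = 115.3190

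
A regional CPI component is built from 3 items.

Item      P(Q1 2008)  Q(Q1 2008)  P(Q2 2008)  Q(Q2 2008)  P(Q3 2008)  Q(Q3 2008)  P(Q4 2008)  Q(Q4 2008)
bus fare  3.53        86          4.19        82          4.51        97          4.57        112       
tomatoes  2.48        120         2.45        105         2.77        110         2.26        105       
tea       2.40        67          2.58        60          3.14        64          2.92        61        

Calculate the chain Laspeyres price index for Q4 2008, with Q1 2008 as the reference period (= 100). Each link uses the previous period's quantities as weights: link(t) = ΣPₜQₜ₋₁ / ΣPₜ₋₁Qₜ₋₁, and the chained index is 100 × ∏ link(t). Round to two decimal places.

Link Q1 2008→Q2 2008:
ΣP(Q2 2008)Q(Q1 2008) = 4.19×86 + 2.45×120 + 2.58×67 = 360.34 + 294 + 172.86 = 827.2
ΣP(Q1 2008)Q(Q1 2008) = 3.53×86 + 2.48×120 + 2.40×67 = 303.58 + 297.6 + 160.8 = 761.98
link = 827.2/761.98 = 1.085593
Link Q2 2008→Q3 2008:
ΣP(Q3 2008)Q(Q2 2008) = 4.51×82 + 2.77×105 + 3.14×60 = 369.82 + 290.85 + 188.4 = 849.07
ΣP(Q2 2008)Q(Q2 2008) = 4.19×82 + 2.45×105 + 2.58×60 = 343.58 + 257.25 + 154.8 = 755.63
link = 849.07/755.63 = 1.123658
Link Q3 2008→Q4 2008:
ΣP(Q4 2008)Q(Q3 2008) = 4.57×97 + 2.26×110 + 2.92×64 = 443.29 + 248.6 + 186.88 = 878.77
ΣP(Q3 2008)Q(Q3 2008) = 4.51×97 + 2.77×110 + 3.14×64 = 437.47 + 304.7 + 200.96 = 943.13
link = 878.77/943.13 = 0.931759
Chained index = 100 × 1.085593 × 1.123658 × 0.931759 = 113.6593

113.66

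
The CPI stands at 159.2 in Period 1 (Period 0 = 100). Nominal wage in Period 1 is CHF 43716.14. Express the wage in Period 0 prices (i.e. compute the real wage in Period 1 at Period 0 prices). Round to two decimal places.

Real = Nominal ÷ (Index/100) = 43716.14 ÷ (159.2/100)
     = 43716.14 ÷ 1.592 = 27459.8869

27459.89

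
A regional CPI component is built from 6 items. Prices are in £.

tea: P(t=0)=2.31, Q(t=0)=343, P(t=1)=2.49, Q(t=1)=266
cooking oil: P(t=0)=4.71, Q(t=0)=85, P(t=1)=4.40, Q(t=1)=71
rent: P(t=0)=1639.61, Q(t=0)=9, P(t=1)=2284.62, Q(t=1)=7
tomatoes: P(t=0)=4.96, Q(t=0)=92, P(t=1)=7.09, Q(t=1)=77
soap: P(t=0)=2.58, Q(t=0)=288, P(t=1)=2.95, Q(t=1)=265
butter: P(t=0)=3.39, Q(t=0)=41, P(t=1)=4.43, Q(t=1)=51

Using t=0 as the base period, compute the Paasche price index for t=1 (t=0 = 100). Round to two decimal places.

135.54

Paasche price index uses current-period quantities as weights.
ΣP(t=1)·Q(t=1) = 2.49×266 + 4.40×71 + 2284.62×7 + 7.09×77 + 2.95×265 + 4.43×51 = 662.34 + 312.4 + 15992.34 + 545.93 + 781.75 + 225.93 = 18520.69
ΣP(t=0)·Q(t=1) = 2.31×266 + 4.71×71 + 1639.61×7 + 4.96×77 + 2.58×265 + 3.39×51 = 614.46 + 334.41 + 11477.27 + 381.92 + 683.7 + 172.89 = 13664.65
Index = 18520.69 / 13664.65 × 100 = 135.5372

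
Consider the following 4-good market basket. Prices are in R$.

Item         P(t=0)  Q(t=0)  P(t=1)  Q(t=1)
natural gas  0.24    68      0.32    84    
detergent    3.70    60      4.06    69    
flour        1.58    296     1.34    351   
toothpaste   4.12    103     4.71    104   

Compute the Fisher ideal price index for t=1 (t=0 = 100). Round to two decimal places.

Laspeyres component (base-period weights):
ΣP(t=1)Q(t=0) = 0.32×68 + 4.06×60 + 1.34×296 + 4.71×103 = 21.76 + 243.6 + 396.64 + 485.13 = 1147.13
ΣP(t=0)Q(t=0) = 0.24×68 + 3.70×60 + 1.58×296 + 4.12×103 = 16.32 + 222 + 467.68 + 424.36 = 1130.36
L = 1147.13 / 1130.36 × 100 = 101.4836
Paasche component (current-period weights):
ΣP(t=1)Q(t=1) = 0.32×84 + 4.06×69 + 1.34×351 + 4.71×104 = 26.88 + 280.14 + 470.34 + 489.84 = 1267.2
ΣP(t=0)Q(t=1) = 0.24×84 + 3.70×69 + 1.58×351 + 4.12×104 = 20.16 + 255.3 + 554.58 + 428.48 = 1258.52
P = 1267.2 / 1258.52 × 100 = 100.6897
Fisher = √(L × P) = √(101.4836 × 100.6897) = 101.0859

101.09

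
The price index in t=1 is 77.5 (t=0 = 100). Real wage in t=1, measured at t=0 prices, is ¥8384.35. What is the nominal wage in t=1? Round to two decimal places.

6497.87

Nominal = Real × (Index/100) = 8384.35 × (77.5/100)
        = 8384.35 × 0.775 = 6497.8713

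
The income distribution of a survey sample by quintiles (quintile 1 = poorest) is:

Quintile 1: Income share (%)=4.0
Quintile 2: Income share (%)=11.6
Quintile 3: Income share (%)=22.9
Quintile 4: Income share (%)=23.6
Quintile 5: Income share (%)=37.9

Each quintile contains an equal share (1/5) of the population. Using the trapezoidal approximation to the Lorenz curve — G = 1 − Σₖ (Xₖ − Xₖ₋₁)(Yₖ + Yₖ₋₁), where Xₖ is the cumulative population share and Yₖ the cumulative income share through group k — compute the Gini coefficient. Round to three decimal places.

Cumulative income shares Yₖ: 0.0400, 0.1560, 0.3850, 0.6210, 1.0000
Σ (Xₖ−Xₖ₋₁)(Yₖ+Yₖ₋₁) = (1/5)(0.0400+0.0000) + (1/5)(0.1560+0.0400) + (1/5)(0.3850+0.1560) + (1/5)(0.6210+0.3850) + (1/5)(1.0000+0.6210)
  = 0.0080 + 0.0392 + 0.1082 + 0.2012 + 0.3242 = 0.6808
G = 1 − 0.6808 = 0.3192

0.319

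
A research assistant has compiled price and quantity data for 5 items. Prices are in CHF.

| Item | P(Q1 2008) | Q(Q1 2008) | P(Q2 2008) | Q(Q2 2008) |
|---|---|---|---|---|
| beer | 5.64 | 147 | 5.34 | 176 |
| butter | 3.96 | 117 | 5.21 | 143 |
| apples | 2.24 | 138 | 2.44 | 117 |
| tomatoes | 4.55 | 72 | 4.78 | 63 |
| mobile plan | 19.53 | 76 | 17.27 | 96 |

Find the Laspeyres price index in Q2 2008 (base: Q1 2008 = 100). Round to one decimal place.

Laspeyres price index uses base-period quantities as weights.
ΣP(Q2 2008)·Q(Q1 2008) = 5.34×147 + 5.21×117 + 2.44×138 + 4.78×72 + 17.27×76 = 784.98 + 609.57 + 336.72 + 344.16 + 1312.52 = 3387.95
ΣP(Q1 2008)·Q(Q1 2008) = 5.64×147 + 3.96×117 + 2.24×138 + 4.55×72 + 19.53×76 = 829.08 + 463.32 + 309.12 + 327.6 + 1484.28 = 3413.4
Index = 3387.95 / 3413.4 × 100 = 99.2544

99.3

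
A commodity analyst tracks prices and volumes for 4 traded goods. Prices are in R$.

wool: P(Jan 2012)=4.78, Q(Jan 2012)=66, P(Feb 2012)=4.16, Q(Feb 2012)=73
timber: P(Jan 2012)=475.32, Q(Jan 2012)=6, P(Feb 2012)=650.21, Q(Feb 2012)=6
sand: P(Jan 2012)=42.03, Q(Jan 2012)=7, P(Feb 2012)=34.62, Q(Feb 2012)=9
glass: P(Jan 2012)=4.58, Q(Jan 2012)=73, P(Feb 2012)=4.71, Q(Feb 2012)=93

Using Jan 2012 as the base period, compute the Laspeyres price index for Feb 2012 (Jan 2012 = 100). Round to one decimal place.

125.4

Laspeyres price index uses base-period quantities as weights.
ΣP(Feb 2012)·Q(Jan 2012) = 4.16×66 + 650.21×6 + 34.62×7 + 4.71×73 = 274.56 + 3901.26 + 242.34 + 343.83 = 4761.99
ΣP(Jan 2012)·Q(Jan 2012) = 4.78×66 + 475.32×6 + 42.03×7 + 4.58×73 = 315.48 + 2851.92 + 294.21 + 334.34 = 3795.95
Index = 4761.99 / 3795.95 × 100 = 125.4492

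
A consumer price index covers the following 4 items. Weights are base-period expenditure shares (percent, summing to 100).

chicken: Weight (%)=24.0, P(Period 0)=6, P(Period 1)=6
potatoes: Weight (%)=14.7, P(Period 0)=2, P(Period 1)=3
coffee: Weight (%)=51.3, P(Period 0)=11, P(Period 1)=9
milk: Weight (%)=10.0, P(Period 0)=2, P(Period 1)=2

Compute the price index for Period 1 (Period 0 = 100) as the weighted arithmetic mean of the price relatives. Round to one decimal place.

chicken: 24.0 × (6/6) = 24.0 × 1.000000 = 24.0000
potatoes: 14.7 × (3/2) = 14.7 × 1.500000 = 22.0500
coffee: 51.3 × (9/11) = 51.3 × 0.818182 = 41.9727
milk: 10.0 × (2/2) = 10.0 × 1.000000 = 10.0000
Index = Σ wᵢ·(p₁ᵢ/p₀ᵢ) = 24.0000 + 22.0500 + 41.9727 + 10.0000 = 98.0227

98.0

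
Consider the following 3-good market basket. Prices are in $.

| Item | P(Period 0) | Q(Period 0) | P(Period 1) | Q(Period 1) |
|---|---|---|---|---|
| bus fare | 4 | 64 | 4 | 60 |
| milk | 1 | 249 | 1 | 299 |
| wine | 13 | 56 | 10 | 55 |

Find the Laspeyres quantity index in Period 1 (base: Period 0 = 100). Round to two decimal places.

Laspeyres quantity index uses base-period prices as weights.
ΣP(Period 0)·Q(Period 1) = 4×60 + 1×299 + 13×55 = 240 + 299 + 715 = 1254
ΣP(Period 0)·Q(Period 0) = 4×64 + 1×249 + 13×56 = 256 + 249 + 728 = 1233
Index = 1254 / 1233 × 100 = 101.7032

101.70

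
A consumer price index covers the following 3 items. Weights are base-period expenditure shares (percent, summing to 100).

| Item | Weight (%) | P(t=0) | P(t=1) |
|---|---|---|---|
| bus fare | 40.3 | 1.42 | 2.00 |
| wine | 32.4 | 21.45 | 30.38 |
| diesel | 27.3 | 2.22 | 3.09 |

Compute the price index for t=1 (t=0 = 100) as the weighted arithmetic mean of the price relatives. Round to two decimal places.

140.65

bus fare: 40.3 × (2.00/1.42) = 40.3 × 1.408451 = 56.7606
wine: 32.4 × (30.38/21.45) = 32.4 × 1.416317 = 45.8887
diesel: 27.3 × (3.09/2.22) = 27.3 × 1.391892 = 37.9986
Index = Σ wᵢ·(p₁ᵢ/p₀ᵢ) = 56.7606 + 45.8887 + 37.9986 = 140.6479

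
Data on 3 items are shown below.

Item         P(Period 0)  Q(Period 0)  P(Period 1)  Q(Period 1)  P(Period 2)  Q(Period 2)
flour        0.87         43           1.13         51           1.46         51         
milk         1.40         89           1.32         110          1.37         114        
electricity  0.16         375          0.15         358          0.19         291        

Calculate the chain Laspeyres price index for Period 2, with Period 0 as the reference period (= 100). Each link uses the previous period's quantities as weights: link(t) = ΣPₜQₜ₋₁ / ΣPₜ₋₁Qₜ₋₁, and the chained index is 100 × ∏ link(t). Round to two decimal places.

Link Period 0→Period 1:
ΣP(Period 1)Q(Period 0) = 1.13×43 + 1.32×89 + 0.15×375 = 48.59 + 117.48 + 56.25 = 222.32
ΣP(Period 0)Q(Period 0) = 0.87×43 + 1.40×89 + 0.16×375 = 37.41 + 124.6 + 60 = 222.01
link = 222.32/222.01 = 1.001396
Link Period 1→Period 2:
ΣP(Period 2)Q(Period 1) = 1.46×51 + 1.37×110 + 0.19×358 = 74.46 + 150.7 + 68.02 = 293.18
ΣP(Period 1)Q(Period 1) = 1.13×51 + 1.32×110 + 0.15×358 = 57.63 + 145.2 + 53.7 = 256.53
link = 293.18/256.53 = 1.142868
Chained index = 100 × 1.001396 × 1.142868 = 114.4464

114.45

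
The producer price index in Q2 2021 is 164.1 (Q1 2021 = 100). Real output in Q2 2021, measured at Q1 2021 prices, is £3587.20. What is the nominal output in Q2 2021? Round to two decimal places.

5886.60

Nominal = Real × (Index/100) = 3587.20 × (164.1/100)
        = 3587.20 × 1.641 = 5886.5952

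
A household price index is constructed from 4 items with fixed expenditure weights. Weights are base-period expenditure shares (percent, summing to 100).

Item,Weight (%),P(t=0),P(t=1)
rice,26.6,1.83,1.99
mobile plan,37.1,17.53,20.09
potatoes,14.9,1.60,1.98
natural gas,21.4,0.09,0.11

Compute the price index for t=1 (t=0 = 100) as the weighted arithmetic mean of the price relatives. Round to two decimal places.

rice: 26.6 × (1.99/1.83) = 26.6 × 1.087432 = 28.9257
mobile plan: 37.1 × (20.09/17.53) = 37.1 × 1.146035 = 42.5179
potatoes: 14.9 × (1.98/1.60) = 14.9 × 1.237500 = 18.4387
natural gas: 21.4 × (0.11/0.09) = 21.4 × 1.222222 = 26.1556
Index = Σ wᵢ·(p₁ᵢ/p₀ᵢ) = 28.9257 + 42.5179 + 18.4387 + 26.1556 = 116.0379

116.04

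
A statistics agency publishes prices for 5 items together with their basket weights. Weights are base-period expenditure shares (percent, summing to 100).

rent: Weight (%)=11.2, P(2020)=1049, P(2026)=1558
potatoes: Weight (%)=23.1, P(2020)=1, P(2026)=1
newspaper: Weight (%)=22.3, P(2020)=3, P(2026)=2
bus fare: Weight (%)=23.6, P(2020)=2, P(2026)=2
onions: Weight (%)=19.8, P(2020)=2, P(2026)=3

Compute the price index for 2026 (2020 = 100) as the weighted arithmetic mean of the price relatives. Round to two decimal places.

107.90

rent: 11.2 × (1558/1049) = 11.2 × 1.485224 = 16.6345
potatoes: 23.1 × (1/1) = 23.1 × 1.000000 = 23.1000
newspaper: 22.3 × (2/3) = 22.3 × 0.666667 = 14.8667
bus fare: 23.6 × (2/2) = 23.6 × 1.000000 = 23.6000
onions: 19.8 × (3/2) = 19.8 × 1.500000 = 29.7000
Index = Σ wᵢ·(p₁ᵢ/p₀ᵢ) = 16.6345 + 23.1000 + 14.8667 + 23.6000 + 29.7000 = 107.9012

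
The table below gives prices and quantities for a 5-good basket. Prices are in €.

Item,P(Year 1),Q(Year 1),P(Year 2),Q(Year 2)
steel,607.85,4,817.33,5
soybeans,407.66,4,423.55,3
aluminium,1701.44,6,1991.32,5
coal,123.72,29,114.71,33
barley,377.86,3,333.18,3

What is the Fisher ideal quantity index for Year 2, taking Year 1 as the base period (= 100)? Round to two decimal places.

Laspeyres component (base-period weights):
ΣP(Year 1)Q(Year 2) = 607.85×5 + 407.66×3 + 1701.44×5 + 123.72×33 + 377.86×3 = 3039.25 + 1222.98 + 8507.2 + 4082.76 + 1133.58 = 17985.77
ΣP(Year 1)Q(Year 1) = 607.85×4 + 407.66×4 + 1701.44×6 + 123.72×29 + 377.86×3 = 2431.4 + 1630.64 + 10208.64 + 3587.88 + 1133.58 = 18992.14
L = 17985.77 / 18992.14 × 100 = 94.7011
Paasche component (current-period weights):
ΣP(Year 2)Q(Year 2) = 817.33×5 + 423.55×3 + 1991.32×5 + 114.71×33 + 333.18×3 = 4086.65 + 1270.65 + 9956.6 + 3785.43 + 999.54 = 20098.87
ΣP(Year 2)Q(Year 1) = 817.33×4 + 423.55×4 + 1991.32×6 + 114.71×29 + 333.18×3 = 3269.32 + 1694.2 + 11947.92 + 3326.59 + 999.54 = 21237.57
P = 20098.87 / 21237.57 × 100 = 94.6383
Fisher = √(L × P) = √(94.7011 × 94.6383) = 94.6697

94.67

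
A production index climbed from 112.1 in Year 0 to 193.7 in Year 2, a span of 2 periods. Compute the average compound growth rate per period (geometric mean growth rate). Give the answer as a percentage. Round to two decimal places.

Growth factor = (193.7/112.1)^(1/2) = (1.727921)^(1/2) = 1.314504
Growth rate = 1.314504 − 1 = 0.314504 = 31.4504%

31.45%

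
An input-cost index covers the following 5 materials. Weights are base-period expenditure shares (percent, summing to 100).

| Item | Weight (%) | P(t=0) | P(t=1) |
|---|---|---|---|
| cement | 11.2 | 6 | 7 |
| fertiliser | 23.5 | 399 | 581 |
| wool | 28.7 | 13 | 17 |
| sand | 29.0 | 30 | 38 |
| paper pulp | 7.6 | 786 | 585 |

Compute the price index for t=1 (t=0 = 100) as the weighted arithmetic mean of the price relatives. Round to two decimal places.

127.21

cement: 11.2 × (7/6) = 11.2 × 1.166667 = 13.0667
fertiliser: 23.5 × (581/399) = 23.5 × 1.456140 = 34.2193
wool: 28.7 × (17/13) = 28.7 × 1.307692 = 37.5308
sand: 29.0 × (38/30) = 29.0 × 1.266667 = 36.7333
paper pulp: 7.6 × (585/786) = 7.6 × 0.744275 = 5.6565
Index = Σ wᵢ·(p₁ᵢ/p₀ᵢ) = 13.0667 + 34.2193 + 37.5308 + 36.7333 + 5.6565 = 127.2066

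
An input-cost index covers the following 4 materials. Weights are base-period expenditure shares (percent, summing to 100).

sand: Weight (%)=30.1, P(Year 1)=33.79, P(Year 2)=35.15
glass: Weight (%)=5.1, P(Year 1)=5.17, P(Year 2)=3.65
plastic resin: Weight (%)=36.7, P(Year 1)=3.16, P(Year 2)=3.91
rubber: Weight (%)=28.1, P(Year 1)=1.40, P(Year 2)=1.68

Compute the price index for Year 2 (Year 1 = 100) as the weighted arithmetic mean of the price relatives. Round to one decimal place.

114.0

sand: 30.1 × (35.15/33.79) = 30.1 × 1.040249 = 31.3115
glass: 5.1 × (3.65/5.17) = 5.1 × 0.705996 = 3.6006
plastic resin: 36.7 × (3.91/3.16) = 36.7 × 1.237342 = 45.4104
rubber: 28.1 × (1.68/1.40) = 28.1 × 1.200000 = 33.7200
Index = Σ wᵢ·(p₁ᵢ/p₀ᵢ) = 31.3115 + 3.6006 + 45.4104 + 33.7200 = 114.0425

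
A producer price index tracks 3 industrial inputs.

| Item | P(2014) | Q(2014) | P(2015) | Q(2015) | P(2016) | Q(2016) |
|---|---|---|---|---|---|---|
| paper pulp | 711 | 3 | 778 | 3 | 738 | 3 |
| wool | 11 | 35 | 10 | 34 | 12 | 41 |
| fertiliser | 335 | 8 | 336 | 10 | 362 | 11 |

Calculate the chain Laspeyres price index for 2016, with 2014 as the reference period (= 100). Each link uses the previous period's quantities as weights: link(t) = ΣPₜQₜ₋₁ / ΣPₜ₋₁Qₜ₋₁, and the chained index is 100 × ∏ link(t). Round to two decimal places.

Link 2014→2015:
ΣP(2015)Q(2014) = 778×3 + 10×35 + 336×8 = 2334 + 350 + 2688 = 5372
ΣP(2014)Q(2014) = 711×3 + 11×35 + 335×8 = 2133 + 385 + 2680 = 5198
link = 5372/5198 = 1.033474
Link 2015→2016:
ΣP(2016)Q(2015) = 738×3 + 12×34 + 362×10 = 2214 + 408 + 3620 = 6242
ΣP(2015)Q(2015) = 778×3 + 10×34 + 336×10 = 2334 + 340 + 3360 = 6034
link = 6242/6034 = 1.034471
Chained index = 100 × 1.033474 × 1.034471 = 106.9100

106.91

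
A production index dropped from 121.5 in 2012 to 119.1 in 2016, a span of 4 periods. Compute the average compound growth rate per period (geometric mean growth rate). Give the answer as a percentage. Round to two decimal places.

Growth factor = (119.1/121.5)^(1/4) = (0.980247)^(1/4) = 0.995025
Growth rate = 0.995025 − 1 = -0.004975 = -0.4975%

-0.50%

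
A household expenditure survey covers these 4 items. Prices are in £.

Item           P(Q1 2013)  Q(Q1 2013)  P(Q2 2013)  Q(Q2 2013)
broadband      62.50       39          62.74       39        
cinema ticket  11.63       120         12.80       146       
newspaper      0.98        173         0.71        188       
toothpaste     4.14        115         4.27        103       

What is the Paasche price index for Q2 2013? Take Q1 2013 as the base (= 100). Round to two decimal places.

Paasche price index uses current-period quantities as weights.
ΣP(Q2 2013)·Q(Q2 2013) = 62.74×39 + 12.80×146 + 0.71×188 + 4.27×103 = 2446.86 + 1868.8 + 133.48 + 439.81 = 4888.95
ΣP(Q1 2013)·Q(Q2 2013) = 62.50×39 + 11.63×146 + 0.98×188 + 4.14×103 = 2437.5 + 1697.98 + 184.24 + 426.42 = 4746.14
Index = 4888.95 / 4746.14 × 100 = 103.0090

103.01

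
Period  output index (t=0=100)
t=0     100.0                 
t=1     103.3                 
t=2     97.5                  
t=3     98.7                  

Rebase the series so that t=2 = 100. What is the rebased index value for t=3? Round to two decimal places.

Rebased(t=3) = 98.7 / 97.5 × 100 = 101.2308

101.23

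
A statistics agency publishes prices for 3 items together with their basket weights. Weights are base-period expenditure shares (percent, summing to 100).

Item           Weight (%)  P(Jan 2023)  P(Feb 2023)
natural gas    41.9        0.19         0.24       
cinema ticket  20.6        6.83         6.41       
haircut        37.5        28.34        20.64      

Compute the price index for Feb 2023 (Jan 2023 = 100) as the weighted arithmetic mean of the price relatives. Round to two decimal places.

natural gas: 41.9 × (0.24/0.19) = 41.9 × 1.263158 = 52.9263
cinema ticket: 20.6 × (6.41/6.83) = 20.6 × 0.938507 = 19.3332
haircut: 37.5 × (20.64/28.34) = 37.5 × 0.728299 = 27.3112
Index = Σ wᵢ·(p₁ᵢ/p₀ᵢ) = 52.9263 + 19.3332 + 27.3112 = 99.5708

99.57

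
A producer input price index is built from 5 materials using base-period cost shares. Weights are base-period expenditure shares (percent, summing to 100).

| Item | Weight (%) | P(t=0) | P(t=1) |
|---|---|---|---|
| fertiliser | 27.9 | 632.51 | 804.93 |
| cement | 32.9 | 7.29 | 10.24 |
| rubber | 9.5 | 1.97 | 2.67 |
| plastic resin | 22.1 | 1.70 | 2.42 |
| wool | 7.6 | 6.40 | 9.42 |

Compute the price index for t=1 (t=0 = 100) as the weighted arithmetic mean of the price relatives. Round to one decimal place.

fertiliser: 27.9 × (804.93/632.51) = 27.9 × 1.272596 = 35.5054
cement: 32.9 × (10.24/7.29) = 32.9 × 1.404664 = 46.2134
rubber: 9.5 × (2.67/1.97) = 9.5 × 1.355330 = 12.8756
plastic resin: 22.1 × (2.42/1.70) = 22.1 × 1.423529 = 31.4600
wool: 7.6 × (9.42/6.40) = 7.6 × 1.471875 = 11.1862
Index = Σ wᵢ·(p₁ᵢ/p₀ᵢ) = 35.5054 + 46.2134 + 12.8756 + 31.4600 + 11.1862 = 137.2408

137.2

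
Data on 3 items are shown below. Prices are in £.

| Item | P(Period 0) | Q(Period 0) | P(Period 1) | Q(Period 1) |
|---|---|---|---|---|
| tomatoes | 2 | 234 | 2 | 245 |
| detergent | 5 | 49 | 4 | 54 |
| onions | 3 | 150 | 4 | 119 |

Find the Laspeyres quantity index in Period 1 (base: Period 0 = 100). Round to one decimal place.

Laspeyres quantity index uses base-period prices as weights.
ΣP(Period 0)·Q(Period 1) = 2×245 + 5×54 + 3×119 = 490 + 270 + 357 = 1117
ΣP(Period 0)·Q(Period 0) = 2×234 + 5×49 + 3×150 = 468 + 245 + 450 = 1163
Index = 1117 / 1163 × 100 = 96.0447

96.0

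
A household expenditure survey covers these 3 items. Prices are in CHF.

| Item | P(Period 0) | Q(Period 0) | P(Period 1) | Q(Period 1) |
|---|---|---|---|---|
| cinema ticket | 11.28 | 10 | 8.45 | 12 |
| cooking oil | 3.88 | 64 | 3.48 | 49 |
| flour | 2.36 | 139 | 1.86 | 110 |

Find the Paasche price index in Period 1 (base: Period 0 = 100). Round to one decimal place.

Paasche price index uses current-period quantities as weights.
ΣP(Period 1)·Q(Period 1) = 8.45×12 + 3.48×49 + 1.86×110 = 101.4 + 170.52 + 204.6 = 476.52
ΣP(Period 0)·Q(Period 1) = 11.28×12 + 3.88×49 + 2.36×110 = 135.36 + 190.12 + 259.6 = 585.08
Index = 476.52 / 585.08 × 100 = 81.4453

81.4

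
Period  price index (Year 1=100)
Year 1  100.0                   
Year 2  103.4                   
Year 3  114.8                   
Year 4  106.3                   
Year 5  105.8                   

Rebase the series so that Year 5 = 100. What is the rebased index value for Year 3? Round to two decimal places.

Rebased(Year 3) = 114.8 / 105.8 × 100 = 108.5066

108.51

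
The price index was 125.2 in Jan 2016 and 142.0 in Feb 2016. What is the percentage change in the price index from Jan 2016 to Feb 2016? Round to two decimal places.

13.42%

Change = (142.0 − 125.2) / 125.2 × 100
       = 16.8 / 125.2 × 100 = 13.4185%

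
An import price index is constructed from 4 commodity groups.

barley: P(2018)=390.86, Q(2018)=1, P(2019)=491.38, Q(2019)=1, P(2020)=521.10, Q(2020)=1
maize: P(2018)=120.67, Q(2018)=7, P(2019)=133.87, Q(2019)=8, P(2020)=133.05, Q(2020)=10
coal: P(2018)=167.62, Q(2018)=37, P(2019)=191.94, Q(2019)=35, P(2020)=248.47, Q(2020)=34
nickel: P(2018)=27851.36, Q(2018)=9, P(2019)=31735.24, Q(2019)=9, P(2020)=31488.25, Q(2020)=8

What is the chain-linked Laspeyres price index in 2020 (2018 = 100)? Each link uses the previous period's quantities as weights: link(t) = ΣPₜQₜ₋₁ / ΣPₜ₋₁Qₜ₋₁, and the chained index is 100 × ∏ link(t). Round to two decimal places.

113.88

Link 2018→2019:
ΣP(2019)Q(2018) = 491.38×1 + 133.87×7 + 191.94×37 + 31735.24×9 = 491.38 + 937.09 + 7101.78 + 285617.16 = 294147.41
ΣP(2018)Q(2018) = 390.86×1 + 120.67×7 + 167.62×37 + 27851.36×9 = 390.86 + 844.69 + 6201.94 + 250662.24 = 258099.73
link = 294147.41/258099.73 = 1.139666
Link 2019→2020:
ΣP(2020)Q(2019) = 521.10×1 + 133.05×8 + 248.47×35 + 31488.25×9 = 521.1 + 1064.4 + 8696.45 + 283394.25 = 293676.2
ΣP(2019)Q(2019) = 491.38×1 + 133.87×8 + 191.94×35 + 31735.24×9 = 491.38 + 1070.96 + 6717.9 + 285617.16 = 293897.4
link = 293676.2/293897.4 = 0.999247
Chained index = 100 × 1.139666 × 0.999247 = 113.8808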